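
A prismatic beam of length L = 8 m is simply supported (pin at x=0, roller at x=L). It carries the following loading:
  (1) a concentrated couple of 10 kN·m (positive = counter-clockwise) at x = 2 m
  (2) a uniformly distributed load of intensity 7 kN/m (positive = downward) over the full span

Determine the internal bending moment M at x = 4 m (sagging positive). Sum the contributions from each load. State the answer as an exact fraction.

Load 1 — applied couple M₀=10 kN·m at a=2 m (b=L-a=6):
  M_1 = M₀x/L - M₀  [x>a] = 10·4/8 - 10 = -5 kN·m
Load 2 — uniform load w=7 kN/m over full span:
  M_2 = wx(L-x)/2 = 7·4·(8-4)/2 = 56 kN·m
Superposition: M = Σ M_i = 51 kN·m ≈ 51.000000 kN·m

M(4) = 51 kN·m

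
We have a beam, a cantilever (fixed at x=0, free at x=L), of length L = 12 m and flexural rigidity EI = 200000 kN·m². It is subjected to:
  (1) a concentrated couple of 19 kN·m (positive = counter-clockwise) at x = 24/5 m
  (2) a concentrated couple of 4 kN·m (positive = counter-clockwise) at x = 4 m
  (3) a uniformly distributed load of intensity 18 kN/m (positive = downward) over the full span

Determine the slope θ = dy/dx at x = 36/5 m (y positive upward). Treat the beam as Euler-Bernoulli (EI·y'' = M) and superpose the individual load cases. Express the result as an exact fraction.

θ(36/5) = -74141/3125000 rad

Load 1 — applied couple M₀=19 kN·m at a=24/5 m (b=L-a=36/5):
  θ_1 = M₀a/EI  [x>a] = 19·(24/5)/200000 = 57/125000 rad
Load 2 — applied couple M₀=4 kN·m at a=4 m (b=L-a=8):
  θ_2 = M₀a/EI  [x>a] = 4·4/200000 = 1/12500 rad
Load 3 — uniform load w=18 kN/m over full span:
  θ_3 = -wx(x²-3Lx+3L²)/(6EI) = -18·(36/5)·((36/5)²-3·12·(36/5)+3·12²)/(6·200000) = -9477/390625 rad
Superposition: θ = Σ θ_i = -74141/3125000 rad ≈ -0.023725 rad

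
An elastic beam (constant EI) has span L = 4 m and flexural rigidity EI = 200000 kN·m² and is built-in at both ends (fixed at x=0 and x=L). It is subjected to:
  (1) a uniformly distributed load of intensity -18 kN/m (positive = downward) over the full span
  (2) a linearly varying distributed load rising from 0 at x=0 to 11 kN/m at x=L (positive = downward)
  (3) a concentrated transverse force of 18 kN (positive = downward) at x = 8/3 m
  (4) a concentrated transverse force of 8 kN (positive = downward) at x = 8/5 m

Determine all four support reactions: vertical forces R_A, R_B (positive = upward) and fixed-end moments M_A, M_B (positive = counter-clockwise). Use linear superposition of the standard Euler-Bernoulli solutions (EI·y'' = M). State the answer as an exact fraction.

R_A = -7331/375 kN, M_A = -1024/125 kN·m, R_B = -1669/375 kN, M_B = 548/375 kN·m

Load 1 — uniform load w=-18 kN/m over full span:
  R_A = wL/2 = (-18)·4/2 = -36 kN
  M_A = wL²/12 = (-18)·4²/12 = -24 kN·m
  R_B = wL/2 = (-18)·4/2 = -36 kN
  M_B = -wL²/12 = -(-18)·4²/12 = 24 kN·m
Load 2 — triangular load w₀=11 kN/m (0→w₀ over full span):
  R_A = 3w₀L/20 = 3·11·4/20 = 33/5 kN
  M_A = w₀L²/30 = 11·4²/30 = 88/15 kN·m
  R_B = 7w₀L/20 = 7·11·4/20 = 77/5 kN
  M_B = -w₀L²/20 = -11·4²/20 = -44/5 kN·m
Load 3 — point force P=18 kN at a=8/3 m (b=L-a=4/3):
  R_A = Pb²(3a+b)/L³ = 18·(4/3)²·(3·(8/3)+(4/3))/4³ = 14/3 kN
  M_A = Pab²/L² = 18·(8/3)·(4/3)²/4² = 16/3 kN·m
  R_B = Pa²(a+3b)/L³ = 18·(8/3)²·((8/3)+3·(4/3))/4³ = 40/3 kN
  M_B = -Pa²b/L² = -18·(8/3)²·(4/3)/4² = -32/3 kN·m
Load 4 — point force P=8 kN at a=8/5 m (b=L-a=12/5):
  R_A = Pb²(3a+b)/L³ = 8·(12/5)²·(3·(8/5)+(12/5))/4³ = 648/125 kN
  M_A = Pab²/L² = 8·(8/5)·(12/5)²/4² = 576/125 kN·m
  R_B = Pa²(a+3b)/L³ = 8·(8/5)²·((8/5)+3·(12/5))/4³ = 352/125 kN
  M_B = -Pa²b/L² = -8·(8/5)²·(12/5)/4² = -384/125 kN·m
Superposition: R_A = -7331/375 kN, M_A = -1024/125 kN·m, R_B = -1669/375 kN, M_B = 548/375 kN·m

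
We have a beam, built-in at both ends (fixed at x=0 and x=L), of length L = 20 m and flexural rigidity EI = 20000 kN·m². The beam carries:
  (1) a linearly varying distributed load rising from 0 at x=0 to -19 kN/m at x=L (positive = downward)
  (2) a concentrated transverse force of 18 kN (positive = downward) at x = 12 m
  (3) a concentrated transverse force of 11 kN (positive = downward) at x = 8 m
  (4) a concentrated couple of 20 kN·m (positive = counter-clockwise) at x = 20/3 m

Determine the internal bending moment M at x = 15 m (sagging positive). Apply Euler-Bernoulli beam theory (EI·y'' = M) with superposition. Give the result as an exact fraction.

M(15) = -37543/600 kN·m

Load 1 — triangular load w₀=-19 kN/m (0→w₀ over full span):
  M_1 = 3w₀Lx/20 - w₀L²/30 - w₀x³/(6L) = 3·(-19)·20·15/20 - (-19)·20²/30 - (-19)·15³/(6·20) = -1615/24 kN·m
Load 2 — point force P=18 kN at a=12 m (b=L-a=8):
  M_2 = Pa²(a+3b)(L-x)/L³ - Pa²b/L²  [x>a] = 18·12²·(12+3·8)·(20-15)/20³ - 18·12²·8/20² = 162/25 kN·m
Load 3 — point force P=11 kN at a=8 m (b=L-a=12):
  M_3 = Pa²(a+3b)(L-x)/L³ - Pa²b/L²  [x>a] = 11·8²·(8+3·12)·(20-15)/20³ - 11·8²·12/20² = -44/25 kN·m
Load 4 — applied couple M₀=20 kN·m at a=20/3 m (b=L-a=40/3):
  M_4 = R_Ax - M_A - M₀  [x>a] with R_A=4/3, M_A=0 = (4/3)·15 - 0 - 20 = 0 kN·m
Superposition: M = Σ M_i = -37543/600 kN·m ≈ -62.571667 kN·m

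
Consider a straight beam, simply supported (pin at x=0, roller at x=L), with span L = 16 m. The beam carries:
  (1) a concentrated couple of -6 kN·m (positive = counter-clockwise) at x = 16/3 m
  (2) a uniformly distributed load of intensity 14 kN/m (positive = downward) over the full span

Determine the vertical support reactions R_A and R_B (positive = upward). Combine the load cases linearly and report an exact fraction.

Load 1 — applied couple M₀=-6 kN·m at a=16/3 m (b=L-a=32/3):
  R_A = M₀/L = (-6)/16 = -3/8 kN
  R_B = -M₀/L = -(-6)/16 = 3/8 kN
Load 2 — uniform load w=14 kN/m over full span:
  R_A = wL/2 = 14·16/2 = 112 kN
  R_B = wL/2 = 14·16/2 = 112 kN
Superposition: R_A = 893/8 kN, R_B = 899/8 kN

R_A = 893/8 kN, R_B = 899/8 kN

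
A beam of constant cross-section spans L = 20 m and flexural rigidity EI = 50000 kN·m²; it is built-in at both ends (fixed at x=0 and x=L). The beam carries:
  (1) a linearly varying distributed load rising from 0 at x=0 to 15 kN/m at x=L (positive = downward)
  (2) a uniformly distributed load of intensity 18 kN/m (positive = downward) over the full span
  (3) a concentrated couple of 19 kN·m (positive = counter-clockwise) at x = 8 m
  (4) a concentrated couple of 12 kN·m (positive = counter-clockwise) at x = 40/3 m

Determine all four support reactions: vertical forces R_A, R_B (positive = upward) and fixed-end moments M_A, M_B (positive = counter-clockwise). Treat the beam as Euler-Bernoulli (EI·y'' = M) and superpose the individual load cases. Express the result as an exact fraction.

R_A = 28396/125 kN, M_A = 20157/25 kN·m, R_B = 35354/125 kN, M_B = -22348/25 kN·m

Load 1 — triangular load w₀=15 kN/m (0→w₀ over full span):
  R_A = 3w₀L/20 = 3·15·20/20 = 45 kN
  M_A = w₀L²/30 = 15·20²/30 = 200 kN·m
  R_B = 7w₀L/20 = 7·15·20/20 = 105 kN
  M_B = -w₀L²/20 = -15·20²/20 = -300 kN·m
Load 2 — uniform load w=18 kN/m over full span:
  R_A = wL/2 = 18·20/2 = 180 kN
  M_A = wL²/12 = 18·20²/12 = 600 kN·m
  R_B = wL/2 = 18·20/2 = 180 kN
  M_B = -wL²/12 = -18·20²/12 = -600 kN·m
Load 3 — applied couple M₀=19 kN·m at a=8 m (b=L-a=12):
  R_A = 6M₀ab/L³ = 6·19·8·12/20³ = 171/125 kN
  M_A = M₀b(2a-b)/L² = 19·12·(2·8-12)/20² = 57/25 kN·m
  R_B = -6M₀ab/L³ = -6·19·8·12/20³ = -171/125 kN
  M_B = M₀a(2b-a)/L² = 19·8·(2·12-8)/20² = 152/25 kN·m
Load 4 — applied couple M₀=12 kN·m at a=40/3 m (b=L-a=20/3):
  R_A = 6M₀ab/L³ = 6·12·(40/3)·(20/3)/20³ = 4/5 kN
  M_A = M₀b(2a-b)/L² = 12·(20/3)·(2·(40/3)-(20/3))/20² = 4 kN·m
  R_B = -6M₀ab/L³ = -6·12·(40/3)·(20/3)/20³ = -4/5 kN
  M_B = M₀a(2b-a)/L² = 12·(40/3)·(2·(20/3)-(40/3))/20² = 0 kN·m
Superposition: R_A = 28396/125 kN, M_A = 20157/25 kN·m, R_B = 35354/125 kN, M_B = -22348/25 kN·m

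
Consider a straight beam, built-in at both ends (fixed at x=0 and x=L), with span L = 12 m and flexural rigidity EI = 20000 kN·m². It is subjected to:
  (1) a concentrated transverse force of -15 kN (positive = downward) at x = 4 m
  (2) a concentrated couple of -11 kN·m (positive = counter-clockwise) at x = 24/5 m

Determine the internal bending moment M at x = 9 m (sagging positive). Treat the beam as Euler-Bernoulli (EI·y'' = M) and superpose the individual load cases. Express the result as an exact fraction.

Load 1 — point force P=-15 kN at a=4 m (b=L-a=8):
  M_1 = Pa²(a+3b)(L-x)/L³ - Pa²b/L²  [x>a] = (-15)·4²·(4+3·8)·(12-9)/12³ - (-15)·4²·8/12² = 5/3 kN·m
Load 2 — applied couple M₀=-11 kN·m at a=24/5 m (b=L-a=36/5):
  M_2 = R_Ax - M_A - M₀  [x>a] with R_A=-33/25, M_A=-33/25 = (-33/25)·9 - (-33/25) - (-11) = 11/25 kN·m
Superposition: M = Σ M_i = 158/75 kN·m ≈ 2.106667 kN·m

M(9) = 158/75 kN·m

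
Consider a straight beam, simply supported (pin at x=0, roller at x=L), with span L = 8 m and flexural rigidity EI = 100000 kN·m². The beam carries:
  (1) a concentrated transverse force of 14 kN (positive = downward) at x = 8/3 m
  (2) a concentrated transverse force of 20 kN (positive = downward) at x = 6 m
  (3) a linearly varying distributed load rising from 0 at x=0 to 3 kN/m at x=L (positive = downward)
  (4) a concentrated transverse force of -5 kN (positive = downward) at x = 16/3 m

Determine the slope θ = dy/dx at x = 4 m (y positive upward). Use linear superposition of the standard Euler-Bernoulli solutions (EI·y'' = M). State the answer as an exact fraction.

θ(4) = -503/20250000 rad

Load 1 — point force P=14 kN at a=8/3 m (b=L-a=16/3):
  θ_1 = -Pa(2L²-6Lx+3x²+a²)/(6LEI)  [x>a] = -14·(8/3)·(2·8²-6·8·4+3·4²+(8/3)²)/(6·8·100000) = 7/101250 rad
Load 2 — point force P=20 kN at a=6 m (b=L-a=2):
  θ_2 = -Pb(L²-b²-3x²)/(6LEI)  [x≤a] = -20·2·(8²-2²-3·4²)/(6·8·100000) = -1/10000 rad
Load 3 — triangular load w₀=3 kN/m (0→w₀ over full span):
  θ_3 = -w₀(7L⁴-30L²x²+15x⁴)/(360LEI) = -3·(7·8⁴-30·8²·4²+15·4⁴)/(360·8·100000) = -7/375000 rad
Load 4 — point force P=-5 kN at a=16/3 m (b=L-a=8/3):
  θ_4 = -Pb(L²-b²-3x²)/(6LEI)  [x≤a] = -(-5)·(8/3)·(8²-(8/3)²-3·4²)/(6·8·100000) = 1/40500 rad
Superposition: θ = Σ θ_i = -503/20250000 rad ≈ -0.000025 rad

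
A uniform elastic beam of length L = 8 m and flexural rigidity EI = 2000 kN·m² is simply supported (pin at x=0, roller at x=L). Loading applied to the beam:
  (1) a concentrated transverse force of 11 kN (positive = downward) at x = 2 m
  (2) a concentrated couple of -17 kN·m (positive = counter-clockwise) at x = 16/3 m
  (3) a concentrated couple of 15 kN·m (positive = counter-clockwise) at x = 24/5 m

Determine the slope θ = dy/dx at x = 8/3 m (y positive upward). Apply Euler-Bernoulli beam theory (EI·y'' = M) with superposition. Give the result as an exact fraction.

Load 1 — point force P=11 kN at a=2 m (b=L-a=6):
  θ_1 = -Pa(2L²-6Lx+3x²+a²)/(6LEI)  [x>a] = -11·2·(2·8²-6·8·(8/3)+3·(8/3)²+2²)/(6·8·2000) = -209/36000 rad
Load 2 — applied couple M₀=-17 kN·m at a=16/3 m (b=L-a=8/3):
  θ_2 = (M₀x²/(2L)+C₁)/EI  [x≤a] with C₁=M₀(3b²-L²)/(6L)=136/9 = ((-17)·(8/3)²/(2·8)+(136/9))/2000 = 17/4500 rad
Load 3 — applied couple M₀=15 kN·m at a=24/5 m (b=L-a=16/5):
  θ_3 = (M₀x²/(2L)+C₁)/EI  [x≤a] with C₁=M₀(3b²-L²)/(6L)=-52/5 = (15·(8/3)²/(2·8)+(-52/5))/2000 = -7/3750 rad
Superposition: θ = Σ θ_i = -701/180000 rad ≈ -0.003894 rad

θ(8/3) = -701/180000 rad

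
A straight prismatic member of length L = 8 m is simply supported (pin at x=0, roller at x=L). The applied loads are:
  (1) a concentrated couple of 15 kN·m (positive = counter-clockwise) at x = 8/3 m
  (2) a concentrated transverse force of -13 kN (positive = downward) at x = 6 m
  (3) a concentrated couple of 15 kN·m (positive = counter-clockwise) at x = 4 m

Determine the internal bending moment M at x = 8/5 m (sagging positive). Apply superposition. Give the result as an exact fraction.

Load 1 — applied couple M₀=15 kN·m at a=8/3 m (b=L-a=16/3):
  M_1 = M₀x/L  [x≤a] = 15·(8/5)/8 = 3 kN·m
Load 2 — point force P=-13 kN at a=6 m (b=L-a=2):
  M_2 = Pbx/L  [x≤a] = (-13)·2·(8/5)/8 = -26/5 kN·m
Load 3 — applied couple M₀=15 kN·m at a=4 m (b=L-a=4):
  M_3 = M₀x/L  [x≤a] = 15·(8/5)/8 = 3 kN·m
Superposition: M = Σ M_i = 4/5 kN·m ≈ 0.800000 kN·m

M(8/5) = 4/5 kN·m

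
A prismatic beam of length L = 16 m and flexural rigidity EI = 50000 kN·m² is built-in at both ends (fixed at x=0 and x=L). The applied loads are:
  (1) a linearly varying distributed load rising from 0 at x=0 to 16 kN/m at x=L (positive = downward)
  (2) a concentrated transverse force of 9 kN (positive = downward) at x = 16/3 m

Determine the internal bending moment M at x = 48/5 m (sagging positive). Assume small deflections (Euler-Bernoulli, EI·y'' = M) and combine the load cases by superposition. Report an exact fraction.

Load 1 — triangular load w₀=16 kN/m (0→w₀ over full span):
  M_1 = 3w₀Lx/20 - w₀L²/30 - w₀x³/(6L) = 3·16·16·(48/5)/20 - 16·16²/30 - 16·(48/5)³/(6·16) = 31744/375 kN·m
Load 2 — point force P=9 kN at a=16/3 m (b=L-a=32/3):
  M_2 = Pa²(a+3b)(L-x)/L³ - Pa²b/L²  [x>a] = 9·(16/3)²·((16/3)+3·(32/3))·(16-(48/5))/16³ - 9·(16/3)²·(32/3)/16² = 64/15 kN·m
Superposition: M = Σ M_i = 33344/375 kN·m ≈ 88.917333 kN·m

M(48/5) = 33344/375 kN·m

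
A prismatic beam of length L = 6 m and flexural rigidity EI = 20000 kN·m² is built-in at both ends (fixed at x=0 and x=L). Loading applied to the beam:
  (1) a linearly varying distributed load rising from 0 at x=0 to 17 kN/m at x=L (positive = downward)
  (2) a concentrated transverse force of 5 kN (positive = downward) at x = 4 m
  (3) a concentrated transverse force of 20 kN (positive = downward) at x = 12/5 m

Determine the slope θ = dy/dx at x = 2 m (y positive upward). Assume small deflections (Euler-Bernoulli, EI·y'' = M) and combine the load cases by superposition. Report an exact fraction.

θ(2) = -7621/6750000 rad

Load 1 — triangular load w₀=17 kN/m (0→w₀ over full span):
  θ_1 = -w₀(2x(L-x)(L-2x)(x+2L)+x²(L-x)²)/(120LEI) = -17·(2·2·(6-2)·(6-2·2)·(2+2·6)+2²·(6-2)²)/(120·6·20000) = -17/28125 rad
Load 2 — point force P=5 kN at a=4 m (b=L-a=2):
  θ_2 = -Pb²x(2aL-(3a+b)x)/(2L³EI)  [x≤a] = -5·2²·2·(2·4·6-(3·4+2)·2)/(2·6³·20000) = -1/10800 rad
Load 3 — point force P=20 kN at a=12/5 m (b=L-a=18/5):
  θ_3 = -Pb²x(2aL-(3a+b)x)/(2L³EI)  [x≤a] = -20·(18/5)²·2·(2·(12/5)·6-(3·(12/5)+(18/5))·2)/(2·6³·20000) = -27/62500 rad
Superposition: θ = Σ θ_i = -7621/6750000 rad ≈ -0.001129 rad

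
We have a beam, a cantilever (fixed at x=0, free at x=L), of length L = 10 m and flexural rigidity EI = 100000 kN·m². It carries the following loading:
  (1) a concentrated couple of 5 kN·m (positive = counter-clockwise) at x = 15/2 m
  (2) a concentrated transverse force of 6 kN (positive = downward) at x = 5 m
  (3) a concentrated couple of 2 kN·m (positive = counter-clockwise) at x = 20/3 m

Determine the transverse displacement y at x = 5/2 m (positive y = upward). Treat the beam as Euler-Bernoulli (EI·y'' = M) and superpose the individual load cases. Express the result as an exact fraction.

Load 1 — applied couple M₀=5 kN·m at a=15/2 m (b=L-a=5/2):
  y_1 = M₀x²/(2EI)  [x≤a] = 5·(5/2)²/(2·100000) = 1/6400 m
Load 2 — point force P=6 kN at a=5 m (b=L-a=5):
  y_2 = -Px²(3a-x)/(6EI)  [x≤a] = -6·(5/2)²·(3·5-(5/2))/(6·100000) = -1/1280 m
Load 3 — applied couple M₀=2 kN·m at a=20/3 m (b=L-a=10/3):
  y_3 = M₀x²/(2EI)  [x≤a] = 2·(5/2)²/(2·100000) = 1/16000 m
Superposition: y = Σ y_i = -9/16000 m ≈ -0.000562 m

y(5/2) = -9/16000 m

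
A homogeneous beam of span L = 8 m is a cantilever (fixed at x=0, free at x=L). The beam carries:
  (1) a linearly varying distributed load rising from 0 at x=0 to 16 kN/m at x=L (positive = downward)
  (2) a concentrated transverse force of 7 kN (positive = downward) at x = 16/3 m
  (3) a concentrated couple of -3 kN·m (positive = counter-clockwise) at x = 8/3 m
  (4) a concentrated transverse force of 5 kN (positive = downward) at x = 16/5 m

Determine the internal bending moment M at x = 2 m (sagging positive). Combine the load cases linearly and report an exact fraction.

M(2) = -745/3 kN·m

Load 1 — triangular load w₀=16 kN/m (0→w₀ over full span):
  M_1 = w₀Lx/2 - w₀L²/3 - w₀x³/(6L) = 16·8·2/2 - 16·8²/3 - 16·2³/(6·8) = -216 kN·m
Load 2 — point force P=7 kN at a=16/3 m (b=L-a=8/3):
  M_2 = -P(a-x)  [x≤a] = -7·((16/3)-2) = -70/3 kN·m
Load 3 — applied couple M₀=-3 kN·m at a=8/3 m (b=L-a=16/3):
  M_3 = M₀  [x≤a] = (-3) = -3 kN·m
Load 4 — point force P=5 kN at a=16/5 m (b=L-a=24/5):
  M_4 = -P(a-x)  [x≤a] = -5·((16/5)-2) = -6 kN·m
Superposition: M = Σ M_i = -745/3 kN·m ≈ -248.333333 kN·m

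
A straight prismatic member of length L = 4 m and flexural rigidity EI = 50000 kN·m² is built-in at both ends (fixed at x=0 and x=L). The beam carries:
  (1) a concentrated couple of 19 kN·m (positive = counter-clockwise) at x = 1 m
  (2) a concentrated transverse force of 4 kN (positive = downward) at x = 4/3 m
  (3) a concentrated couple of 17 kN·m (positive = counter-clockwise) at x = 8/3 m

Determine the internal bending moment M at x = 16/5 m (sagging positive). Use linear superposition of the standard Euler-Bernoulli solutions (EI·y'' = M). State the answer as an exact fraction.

M(16/5) = -2323/720 kN·m

Load 1 — applied couple M₀=19 kN·m at a=1 m (b=L-a=3):
  M_1 = R_Ax - M_A - M₀  [x>a] with R_A=171/32, M_A=-57/16 = (171/32)·(16/5) - (-57/16) - 19 = 133/80 kN·m
Load 2 — point force P=4 kN at a=4/3 m (b=L-a=8/3):
  M_2 = Pa²(a+3b)(L-x)/L³ - Pa²b/L²  [x>a] = 4·(4/3)²·((4/3)+3·(8/3))·(4-(16/5))/4³ - 4·(4/3)²·(8/3)/4² = -16/45 kN·m
Load 3 — applied couple M₀=17 kN·m at a=8/3 m (b=L-a=4/3):
  M_3 = R_Ax - M_A - M₀  [x>a] with R_A=17/3, M_A=17/3 = (17/3)·(16/5) - (17/3) - 17 = -68/15 kN·m
Superposition: M = Σ M_i = -2323/720 kN·m ≈ -3.226389 kN·m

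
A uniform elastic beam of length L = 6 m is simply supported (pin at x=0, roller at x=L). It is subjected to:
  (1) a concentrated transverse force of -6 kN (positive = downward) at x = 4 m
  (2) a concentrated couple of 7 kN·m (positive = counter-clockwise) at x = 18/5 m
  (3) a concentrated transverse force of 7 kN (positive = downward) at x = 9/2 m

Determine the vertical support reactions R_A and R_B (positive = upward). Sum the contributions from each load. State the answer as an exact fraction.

Load 1 — point force P=-6 kN at a=4 m (b=L-a=2):
  R_A = Pb/L = (-6)·2/6 = -2 kN
  R_B = Pa/L = (-6)·4/6 = -4 kN
Load 2 — applied couple M₀=7 kN·m at a=18/5 m (b=L-a=12/5):
  R_A = M₀/L = 7/6 kN
  R_B = -M₀/L = -7/6 kN
Load 3 — point force P=7 kN at a=9/2 m (b=L-a=3/2):
  R_A = Pb/L = 7·(3/2)/6 = 7/4 kN
  R_B = Pa/L = 7·(9/2)/6 = 21/4 kN
Superposition: R_A = 11/12 kN, R_B = 1/12 kN

R_A = 11/12 kN, R_B = 1/12 kN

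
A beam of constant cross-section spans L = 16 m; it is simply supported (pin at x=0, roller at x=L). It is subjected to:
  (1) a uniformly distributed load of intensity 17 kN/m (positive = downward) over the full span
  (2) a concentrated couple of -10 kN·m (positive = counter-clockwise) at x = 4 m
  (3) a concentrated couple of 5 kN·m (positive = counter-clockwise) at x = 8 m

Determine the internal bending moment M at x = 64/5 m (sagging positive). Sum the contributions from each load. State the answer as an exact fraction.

Load 1 — uniform load w=17 kN/m over full span:
  M_1 = wx(L-x)/2 = 17·(64/5)·(16-(64/5))/2 = 8704/25 kN·m
Load 2 — applied couple M₀=-10 kN·m at a=4 m (b=L-a=12):
  M_2 = M₀x/L - M₀  [x>a] = (-10)·(64/5)/16 - (-10) = 2 kN·m
Load 3 — applied couple M₀=5 kN·m at a=8 m (b=L-a=8):
  M_3 = M₀x/L - M₀  [x>a] = 5·(64/5)/16 - 5 = -1 kN·m
Superposition: M = Σ M_i = 8729/25 kN·m ≈ 349.160000 kN·m

M(64/5) = 8729/25 kN·m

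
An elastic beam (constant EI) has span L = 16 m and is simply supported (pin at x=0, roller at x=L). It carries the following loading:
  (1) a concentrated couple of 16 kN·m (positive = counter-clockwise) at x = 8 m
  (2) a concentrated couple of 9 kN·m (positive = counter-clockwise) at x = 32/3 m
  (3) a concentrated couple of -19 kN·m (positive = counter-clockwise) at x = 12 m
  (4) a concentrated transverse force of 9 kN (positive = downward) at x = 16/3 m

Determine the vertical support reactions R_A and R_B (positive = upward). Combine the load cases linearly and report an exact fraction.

R_A = 51/8 kN, R_B = 21/8 kN

Load 1 — applied couple M₀=16 kN·m at a=8 m (b=L-a=8):
  R_A = M₀/L = 16/16 = 1 kN
  R_B = -M₀/L = -16/16 = -1 kN
Load 2 — applied couple M₀=9 kN·m at a=32/3 m (b=L-a=16/3):
  R_A = M₀/L = 9/16 kN
  R_B = -M₀/L = -9/16 kN
Load 3 — applied couple M₀=-19 kN·m at a=12 m (b=L-a=4):
  R_A = M₀/L = (-19)/16 = -19/16 kN
  R_B = -M₀/L = -(-19)/16 = 19/16 kN
Load 4 — point force P=9 kN at a=16/3 m (b=L-a=32/3):
  R_A = Pb/L = 9·(32/3)/16 = 6 kN
  R_B = Pa/L = 9·(16/3)/16 = 3 kN
Superposition: R_A = 51/8 kN, R_B = 21/8 kN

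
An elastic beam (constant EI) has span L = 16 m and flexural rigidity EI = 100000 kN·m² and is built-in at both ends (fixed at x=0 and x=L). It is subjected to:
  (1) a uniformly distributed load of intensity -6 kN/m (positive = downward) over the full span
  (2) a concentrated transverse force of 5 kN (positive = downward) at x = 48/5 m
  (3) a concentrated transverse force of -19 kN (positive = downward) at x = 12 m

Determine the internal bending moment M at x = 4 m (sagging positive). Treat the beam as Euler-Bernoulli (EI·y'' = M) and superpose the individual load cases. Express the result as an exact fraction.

M(4) = -2853/200 kN·m

Load 1 — uniform load w=-6 kN/m over full span:
  M_1 = wLx/2 - wL²/12 - wx²/2 = (-6)·16·4/2 - (-6)·16²/12 - (-6)·4²/2 = -16 kN·m
Load 2 — point force P=5 kN at a=48/5 m (b=L-a=32/5):
  M_2 = Pb²(3a+b)x/L³ - Pab²/L²  [x≤a] = 5·(32/5)²·(3·(48/5)+(32/5))·4/16³ - 5·(48/5)·(32/5)²/16² = -16/25 kN·m
Load 3 — point force P=-19 kN at a=12 m (b=L-a=4):
  M_3 = Pb²(3a+b)x/L³ - Pab²/L²  [x≤a] = (-19)·4²·(3·12+4)·4/16³ - (-19)·12·4²/16² = 19/8 kN·m
Superposition: M = Σ M_i = -2853/200 kN·m ≈ -14.265000 kN·m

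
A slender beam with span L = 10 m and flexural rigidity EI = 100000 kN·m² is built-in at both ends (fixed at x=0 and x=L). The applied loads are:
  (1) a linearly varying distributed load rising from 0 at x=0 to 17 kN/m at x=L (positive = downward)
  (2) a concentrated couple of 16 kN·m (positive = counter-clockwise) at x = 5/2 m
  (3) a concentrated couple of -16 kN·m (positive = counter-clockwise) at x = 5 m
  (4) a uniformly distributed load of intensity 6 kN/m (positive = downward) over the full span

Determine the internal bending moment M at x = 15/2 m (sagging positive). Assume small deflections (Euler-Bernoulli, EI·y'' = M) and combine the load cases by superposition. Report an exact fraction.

M(15/2) = 2285/96 kN·m

Load 1 — triangular load w₀=17 kN/m (0→w₀ over full span):
  M_1 = 3w₀Lx/20 - w₀L²/30 - w₀x³/(6L) = 3·17·10·(15/2)/20 - 17·10²/30 - 17·(15/2)³/(6·10) = 1445/96 kN·m
Load 2 — applied couple M₀=16 kN·m at a=5/2 m (b=L-a=15/2):
  M_2 = R_Ax - M_A - M₀  [x>a] with R_A=9/5, M_A=-3 = (9/5)·(15/2) - (-3) - 16 = 1/2 kN·m
Load 3 — applied couple M₀=-16 kN·m at a=5 m (b=L-a=5):
  M_3 = R_Ax - M_A - M₀  [x>a] with R_A=-12/5, M_A=-4 = (-12/5)·(15/2) - (-4) - (-16) = 2 kN·m
Load 4 — uniform load w=6 kN/m over full span:
  M_4 = wLx/2 - wL²/12 - wx²/2 = 6·10·(15/2)/2 - 6·10²/12 - 6·(15/2)²/2 = 25/4 kN·m
Superposition: M = Σ M_i = 2285/96 kN·m ≈ 23.802083 kN·m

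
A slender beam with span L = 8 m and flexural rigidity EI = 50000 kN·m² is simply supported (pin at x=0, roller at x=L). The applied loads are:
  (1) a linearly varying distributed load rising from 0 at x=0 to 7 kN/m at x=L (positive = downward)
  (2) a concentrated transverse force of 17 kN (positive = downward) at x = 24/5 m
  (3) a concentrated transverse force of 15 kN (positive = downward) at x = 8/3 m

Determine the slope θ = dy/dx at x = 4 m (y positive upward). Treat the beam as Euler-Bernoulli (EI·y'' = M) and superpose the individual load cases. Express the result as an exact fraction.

Load 1 — triangular load w₀=7 kN/m (0→w₀ over full span):
  θ_1 = -w₀(7L⁴-30L²x²+15x⁴)/(360LEI) = -7·(7·8⁴-30·8²·4²+15·4⁴)/(360·8·50000) = -49/562500 rad
Load 2 — point force P=17 kN at a=24/5 m (b=L-a=16/5):
  θ_2 = -Pb(L²-b²-3x²)/(6LEI)  [x≤a] = -17·(16/5)·(8²-(16/5)²-3·4²)/(6·8·50000) = -51/390625 rad
Load 3 — point force P=15 kN at a=8/3 m (b=L-a=16/3):
  θ_3 = -Pa(2L²-6Lx+3x²+a²)/(6LEI)  [x>a] = -15·(8/3)·(2·8²-6·8·4+3·4²+(8/3)²)/(6·8·50000) = 1/6750 rad
Superposition: θ = Σ θ_i = -2933/42187500 rad ≈ -0.000070 rad

θ(4) = -2933/42187500 rad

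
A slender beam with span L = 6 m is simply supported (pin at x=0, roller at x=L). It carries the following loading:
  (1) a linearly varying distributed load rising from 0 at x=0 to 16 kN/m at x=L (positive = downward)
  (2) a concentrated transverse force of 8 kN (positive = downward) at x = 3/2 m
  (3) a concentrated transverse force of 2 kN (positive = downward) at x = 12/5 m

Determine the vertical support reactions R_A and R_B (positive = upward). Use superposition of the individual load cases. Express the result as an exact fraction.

Load 1 — triangular load w₀=16 kN/m (0→w₀ over full span):
  R_A = w₀L/6 = 16·6/6 = 16 kN
  R_B = w₀L/3 = 16·6/3 = 32 kN
Load 2 — point force P=8 kN at a=3/2 m (b=L-a=9/2):
  R_A = Pb/L = 8·(9/2)/6 = 6 kN
  R_B = Pa/L = 8·(3/2)/6 = 2 kN
Load 3 — point force P=2 kN at a=12/5 m (b=L-a=18/5):
  R_A = Pb/L = 2·(18/5)/6 = 6/5 kN
  R_B = Pa/L = 2·(12/5)/6 = 4/5 kN
Superposition: R_A = 116/5 kN, R_B = 174/5 kN

R_A = 116/5 kN, R_B = 174/5 kN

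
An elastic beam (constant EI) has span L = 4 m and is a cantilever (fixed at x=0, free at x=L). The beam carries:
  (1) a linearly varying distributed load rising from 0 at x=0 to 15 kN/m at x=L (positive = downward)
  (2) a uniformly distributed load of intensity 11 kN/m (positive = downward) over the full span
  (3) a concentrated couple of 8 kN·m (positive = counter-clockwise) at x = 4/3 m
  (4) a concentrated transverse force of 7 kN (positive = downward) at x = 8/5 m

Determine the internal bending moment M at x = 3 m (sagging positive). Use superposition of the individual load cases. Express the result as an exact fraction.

Load 1 — triangular load w₀=15 kN/m (0→w₀ over full span):
  M_1 = w₀Lx/2 - w₀L²/3 - w₀x³/(6L) = 15·4·3/2 - 15·4²/3 - 15·3³/(6·4) = -55/8 kN·m
Load 2 — uniform load w=11 kN/m over full span:
  M_2 = -w(L-x)²/2 = -11·(4-3)²/2 = -11/2 kN·m
Load 3 — applied couple M₀=8 kN·m at a=4/3 m (b=L-a=8/3):
  M_3 = 0  [x>a] = 0 kN·m
Load 4 — point force P=7 kN at a=8/5 m (b=L-a=12/5):
  M_4 = 0  [x>a] = 0 kN·m
Superposition: M = Σ M_i = -99/8 kN·m ≈ -12.375000 kN·m

M(3) = -99/8 kN·m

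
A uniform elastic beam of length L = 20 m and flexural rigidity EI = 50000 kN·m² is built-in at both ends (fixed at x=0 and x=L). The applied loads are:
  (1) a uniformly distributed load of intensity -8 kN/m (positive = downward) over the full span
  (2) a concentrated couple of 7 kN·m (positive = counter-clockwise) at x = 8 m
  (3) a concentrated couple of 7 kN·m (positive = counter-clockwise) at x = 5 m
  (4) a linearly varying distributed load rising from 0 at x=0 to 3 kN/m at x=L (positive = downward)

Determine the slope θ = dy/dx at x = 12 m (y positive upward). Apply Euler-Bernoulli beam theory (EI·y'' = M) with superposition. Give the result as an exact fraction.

Load 1 — uniform load w=-8 kN/m over full span:
  θ_1 = -wx(L-x)(L-2x)/(12EI) = -(-8)·12·(20-12)·(20-2·12)/(12·50000) = -16/3125 rad
Load 2 — applied couple M₀=7 kN·m at a=8 m (b=L-a=12):
  θ_2 = (R_Ax²/2 - M_Ax - M₀(x-a))/EI  [x>a] with R_A=63/125, M_A=21/25 = ((63/125)·12²/2 - (21/25)·12 - 7·(12-8))/50000 = -14/390625 rad
Load 3 — applied couple M₀=7 kN·m at a=5 m (b=L-a=15):
  θ_3 = (R_Ax²/2 - M_Ax - M₀(x-a))/EI  [x>a] with R_A=63/160, M_A=-21/16 = ((63/160)·12²/2 - (-21/16)·12 - 7·(12-5))/50000 = -49/500000 rad
Load 4 — triangular load w₀=3 kN/m (0→w₀ over full span):
  θ_4 = -w₀(2x(L-x)(L-2x)(x+2L)+x²(L-x)²)/(120LEI) = -3·(2·12·(20-12)·(20-2·12)·(12+2·20)+12²·(20-12)²)/(120·20·50000) = 12/15625 rad
Superposition: θ = Σ θ_i = -56073/12500000 rad ≈ -0.004486 rad

θ(12) = -56073/12500000 rad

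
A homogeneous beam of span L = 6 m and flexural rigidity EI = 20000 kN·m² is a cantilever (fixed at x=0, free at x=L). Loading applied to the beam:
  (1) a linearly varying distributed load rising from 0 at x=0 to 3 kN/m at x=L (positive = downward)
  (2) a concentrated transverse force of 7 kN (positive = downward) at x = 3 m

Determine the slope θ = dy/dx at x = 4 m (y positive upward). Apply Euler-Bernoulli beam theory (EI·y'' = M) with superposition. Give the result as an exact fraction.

θ(4) = -653/120000 rad

Load 1 — triangular load w₀=3 kN/m (0→w₀ over full span):
  θ_1 = (w₀Lx²/4-w₀L²x/3-w₀x⁴/(24L))/EI = (3·6·4²/4-3·6²·4/3-3·4⁴/(24·6))/20000 = -29/7500 rad
Load 2 — point force P=7 kN at a=3 m (b=L-a=3):
  θ_2 = -Pa²/(2EI)  [x>a] = -7·3²/(2·20000) = -63/40000 rad
Superposition: θ = Σ θ_i = -653/120000 rad ≈ -0.005442 rad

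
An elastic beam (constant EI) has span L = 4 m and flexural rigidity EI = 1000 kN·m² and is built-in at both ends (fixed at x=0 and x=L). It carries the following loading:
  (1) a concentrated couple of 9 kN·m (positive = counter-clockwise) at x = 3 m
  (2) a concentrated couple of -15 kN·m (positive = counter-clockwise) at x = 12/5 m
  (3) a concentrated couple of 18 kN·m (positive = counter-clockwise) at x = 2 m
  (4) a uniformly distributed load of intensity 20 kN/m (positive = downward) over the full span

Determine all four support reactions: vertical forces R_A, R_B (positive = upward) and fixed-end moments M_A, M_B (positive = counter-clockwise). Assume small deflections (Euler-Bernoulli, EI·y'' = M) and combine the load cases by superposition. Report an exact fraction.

R_A = 7021/160 kN, M_A = 7003/240 kN·m, R_B = 5779/160 kN, M_B = -6157/240 kN·m

Load 1 — applied couple M₀=9 kN·m at a=3 m (b=L-a=1):
  R_A = 6M₀ab/L³ = 6·9·3·1/4³ = 81/32 kN
  M_A = M₀b(2a-b)/L² = 9·1·(2·3-1)/4² = 45/16 kN·m
  R_B = -6M₀ab/L³ = -6·9·3·1/4³ = -81/32 kN
  M_B = M₀a(2b-a)/L² = 9·3·(2·1-3)/4² = -27/16 kN·m
Load 2 — applied couple M₀=-15 kN·m at a=12/5 m (b=L-a=8/5):
  R_A = 6M₀ab/L³ = 6·(-15)·(12/5)·(8/5)/4³ = -27/5 kN
  M_A = M₀b(2a-b)/L² = (-15)·(8/5)·(2·(12/5)-(8/5))/4² = -24/5 kN·m
  R_B = -6M₀ab/L³ = -6·(-15)·(12/5)·(8/5)/4³ = 27/5 kN
  M_B = M₀a(2b-a)/L² = (-15)·(12/5)·(2·(8/5)-(12/5))/4² = -9/5 kN·m
Load 3 — applied couple M₀=18 kN·m at a=2 m (b=L-a=2):
  R_A = 6M₀ab/L³ = 6·18·2·2/4³ = 27/4 kN
  M_A = M₀b(2a-b)/L² = 18·2·(2·2-2)/4² = 9/2 kN·m
  R_B = -6M₀ab/L³ = -6·18·2·2/4³ = -27/4 kN
  M_B = M₀a(2b-a)/L² = 18·2·(2·2-2)/4² = 9/2 kN·m
Load 4 — uniform load w=20 kN/m over full span:
  R_A = wL/2 = 20·4/2 = 40 kN
  M_A = wL²/12 = 20·4²/12 = 80/3 kN·m
  R_B = wL/2 = 20·4/2 = 40 kN
  M_B = -wL²/12 = -20·4²/12 = -80/3 kN·m
Superposition: R_A = 7021/160 kN, M_A = 7003/240 kN·m, R_B = 5779/160 kN, M_B = -6157/240 kN·m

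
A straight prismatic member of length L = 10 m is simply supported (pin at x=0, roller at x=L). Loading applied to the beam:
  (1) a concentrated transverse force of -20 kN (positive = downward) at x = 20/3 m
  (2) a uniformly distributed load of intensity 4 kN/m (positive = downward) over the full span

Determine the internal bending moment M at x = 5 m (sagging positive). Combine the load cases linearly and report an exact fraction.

M(5) = 50/3 kN·m

Load 1 — point force P=-20 kN at a=20/3 m (b=L-a=10/3):
  M_1 = Pbx/L  [x≤a] = (-20)·(10/3)·5/10 = -100/3 kN·m
Load 2 — uniform load w=4 kN/m over full span:
  M_2 = wx(L-x)/2 = 4·5·(10-5)/2 = 50 kN·m
Superposition: M = Σ M_i = 50/3 kN·m ≈ 16.666667 kN·m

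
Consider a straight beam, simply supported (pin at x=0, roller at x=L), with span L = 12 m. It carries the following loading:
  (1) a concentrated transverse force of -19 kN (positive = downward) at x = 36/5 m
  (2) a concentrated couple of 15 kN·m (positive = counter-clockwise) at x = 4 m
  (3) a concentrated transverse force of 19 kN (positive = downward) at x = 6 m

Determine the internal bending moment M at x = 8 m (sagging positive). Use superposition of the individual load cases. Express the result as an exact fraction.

M(8) = -63/5 kN·m

Load 1 — point force P=-19 kN at a=36/5 m (b=L-a=24/5):
  M_1 = Pa(L-x)/L  [x>a] = (-19)·(36/5)·(12-8)/12 = -228/5 kN·m
Load 2 — applied couple M₀=15 kN·m at a=4 m (b=L-a=8):
  M_2 = M₀x/L - M₀  [x>a] = 15·8/12 - 15 = -5 kN·m
Load 3 — point force P=19 kN at a=6 m (b=L-a=6):
  M_3 = Pa(L-x)/L  [x>a] = 19·6·(12-8)/12 = 38 kN·m
Superposition: M = Σ M_i = -63/5 kN·m ≈ -12.600000 kN·m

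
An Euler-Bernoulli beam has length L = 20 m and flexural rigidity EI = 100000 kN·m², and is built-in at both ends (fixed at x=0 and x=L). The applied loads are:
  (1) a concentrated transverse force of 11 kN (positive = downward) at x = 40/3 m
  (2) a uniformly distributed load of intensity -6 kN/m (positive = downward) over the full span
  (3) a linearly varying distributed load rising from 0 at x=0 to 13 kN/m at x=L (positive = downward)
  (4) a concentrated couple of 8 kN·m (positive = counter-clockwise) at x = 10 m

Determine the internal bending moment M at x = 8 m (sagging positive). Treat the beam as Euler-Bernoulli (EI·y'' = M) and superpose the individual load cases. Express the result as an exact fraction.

M(8) = 122/27 kN·m

Load 1 — point force P=11 kN at a=40/3 m (b=L-a=20/3):
  M_1 = Pb²(3a+b)x/L³ - Pab²/L²  [x≤a] = 11·(20/3)²·(3·(40/3)+(20/3))·8/20³ - 11·(40/3)·(20/3)²/20² = 176/27 kN·m
Load 2 — uniform load w=-6 kN/m over full span:
  M_2 = wLx/2 - wL²/12 - wx²/2 = (-6)·20·8/2 - (-6)·20²/12 - (-6)·8²/2 = -88 kN·m
Load 3 — triangular load w₀=13 kN/m (0→w₀ over full span):
  M_3 = 3w₀Lx/20 - w₀L²/30 - w₀x³/(6L) = 3·13·20·8/20 - 13·20²/30 - 13·8³/(6·20) = 416/5 kN·m
Load 4 — applied couple M₀=8 kN·m at a=10 m (b=L-a=10):
  M_4 = R_Ax - M_A  [x≤a] with R_A=3/5, M_A=2 = (3/5)·8 - 2 = 14/5 kN·m
Superposition: M = Σ M_i = 122/27 kN·m ≈ 4.518519 kN·m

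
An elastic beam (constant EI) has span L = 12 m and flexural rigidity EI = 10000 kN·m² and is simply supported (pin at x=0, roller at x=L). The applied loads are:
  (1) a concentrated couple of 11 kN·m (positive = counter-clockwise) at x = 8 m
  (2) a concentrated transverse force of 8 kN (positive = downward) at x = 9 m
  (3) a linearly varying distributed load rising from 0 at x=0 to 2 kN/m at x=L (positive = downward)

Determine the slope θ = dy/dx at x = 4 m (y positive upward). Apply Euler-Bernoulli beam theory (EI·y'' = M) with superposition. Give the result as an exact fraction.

Load 1 — applied couple M₀=11 kN·m at a=8 m (b=L-a=4):
  θ_1 = (M₀x²/(2L)+C₁)/EI  [x≤a] with C₁=M₀(3b²-L²)/(6L)=-44/3 = (11·4²/(2·12)+(-44/3))/10000 = -11/15000 rad
Load 2 — point force P=8 kN at a=9 m (b=L-a=3):
  θ_2 = -Pb(L²-b²-3x²)/(6LEI)  [x≤a] = -8·3·(12²-3²-3·4²)/(6·12·10000) = -29/10000 rad
Load 3 — triangular load w₀=2 kN/m (0→w₀ over full span):
  θ_3 = -w₀(7L⁴-30L²x²+15x⁴)/(360LEI) = -2·(7·12⁴-30·12²·4²+15·4⁴)/(360·12·10000) = -104/28125 rad
Superposition: θ = Σ θ_i = -3299/450000 rad ≈ -0.007331 rad

θ(4) = -3299/450000 rad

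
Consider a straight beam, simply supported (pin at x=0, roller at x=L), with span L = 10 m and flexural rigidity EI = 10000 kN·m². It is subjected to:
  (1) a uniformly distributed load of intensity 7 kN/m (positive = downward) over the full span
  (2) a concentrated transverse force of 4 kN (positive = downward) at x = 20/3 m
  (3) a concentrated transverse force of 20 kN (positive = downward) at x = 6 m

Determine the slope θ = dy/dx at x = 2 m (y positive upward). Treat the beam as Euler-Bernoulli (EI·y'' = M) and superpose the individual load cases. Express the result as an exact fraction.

θ(2) = -27871/810000 rad

Load 1 — uniform load w=7 kN/m over full span:
  θ_1 = -w(L³-6Lx²+4x³)/(24EI) = -7·(10³-6·10·2²+4·2³)/(24·10000) = -231/10000 rad
Load 2 — point force P=4 kN at a=20/3 m (b=L-a=10/3):
  θ_2 = -Pb(L²-b²-3x²)/(6LEI)  [x≤a] = -4·(10/3)·(10²-(10/3)²-3·2²)/(6·10·10000) = -173/101250 rad
Load 3 — point force P=20 kN at a=6 m (b=L-a=4):
  θ_3 = -Pb(L²-b²-3x²)/(6LEI)  [x≤a] = -20·4·(10²-4²-3·2²)/(6·10·10000) = -6/625 rad
Superposition: θ = Σ θ_i = -27871/810000 rad ≈ -0.034409 rad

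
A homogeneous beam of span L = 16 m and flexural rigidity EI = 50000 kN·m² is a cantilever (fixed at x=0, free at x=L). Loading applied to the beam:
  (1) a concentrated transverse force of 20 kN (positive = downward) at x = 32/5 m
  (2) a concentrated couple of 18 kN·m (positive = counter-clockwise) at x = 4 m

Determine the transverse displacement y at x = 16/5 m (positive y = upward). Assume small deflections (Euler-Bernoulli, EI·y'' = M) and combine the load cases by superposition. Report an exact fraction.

Load 1 — point force P=20 kN at a=32/5 m (b=L-a=48/5):
  y_1 = -Px²(3a-x)/(6EI)  [x≤a] = -20·(16/5)²·(3·(32/5)-(16/5))/(6·50000) = -512/46875 m
Load 2 — applied couple M₀=18 kN·m at a=4 m (b=L-a=12):
  y_2 = M₀x²/(2EI)  [x≤a] = 18·(16/5)²/(2·50000) = 144/78125 m
Superposition: y = Σ y_i = -2128/234375 m ≈ -0.009079 m

y(16/5) = -2128/234375 m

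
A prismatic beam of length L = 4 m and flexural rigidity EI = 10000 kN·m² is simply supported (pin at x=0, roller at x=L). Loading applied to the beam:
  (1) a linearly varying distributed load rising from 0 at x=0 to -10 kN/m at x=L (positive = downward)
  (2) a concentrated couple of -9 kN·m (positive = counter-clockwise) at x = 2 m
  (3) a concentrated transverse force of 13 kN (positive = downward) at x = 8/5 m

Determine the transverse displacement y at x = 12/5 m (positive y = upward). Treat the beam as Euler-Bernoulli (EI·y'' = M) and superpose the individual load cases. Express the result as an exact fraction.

Load 1 — triangular load w₀=-10 kN/m (0→w₀ over full span):
  y_1 = -w₀x(7L⁴-10L²x²+3x⁴)/(360LEI) = -(-10)·(12/5)·(7·4⁴-10·4²·(12/5)²+3·(12/5)⁴)/(360·4·10000) = 9472/5859375 m
Load 2 — applied couple M₀=-9 kN·m at a=2 m (b=L-a=2):
  y_2 = (M₀x³/(6L)-M₀(x-a)²/2+C₁x)/EI  [x>a] with C₁=M₀(3b²-L²)/(6L)=3/2 = ((-9)·(12/5)³/(6·4)-(-9)·((12/5)-2)²/2+(3/2)·(12/5))/10000 = -27/312500 m
Load 3 — point force P=13 kN at a=8/5 m (b=L-a=12/5):
  y_3 = -Pa(L-x)(2Lx-a²-x²)/(6LEI)  [x>a] = -13·(8/5)·(4-(12/5))·(2·4·(12/5)-(8/5)²-(12/5)²)/(6·4·10000) = -1768/1171875 m
Superposition: y = Σ y_i = 503/23437500 m ≈ 0.000021 m

y(12/5) = 503/23437500 m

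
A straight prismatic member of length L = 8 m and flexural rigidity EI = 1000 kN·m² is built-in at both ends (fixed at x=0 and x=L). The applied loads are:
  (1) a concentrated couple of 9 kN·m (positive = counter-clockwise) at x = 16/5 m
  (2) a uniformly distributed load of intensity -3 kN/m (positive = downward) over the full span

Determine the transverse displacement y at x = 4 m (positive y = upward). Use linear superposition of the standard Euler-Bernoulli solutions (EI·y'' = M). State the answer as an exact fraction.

Load 1 — applied couple M₀=9 kN·m at a=16/5 m (b=L-a=24/5):
  y_1 = (R_Ax³/6 - M_Ax²/2 - M₀(x-a)²/2)/EI  [x>a] with R_A=81/50, M_A=27/25 = ((81/50)·4³/6 - (27/25)·4²/2 - 9·(4-(16/5))²/2)/1000 = 18/3125 m
Load 2 — uniform load w=-3 kN/m over full span:
  y_2 = -wx²(L-x)²/(24EI) = -(-3)·4²·(8-4)²/(24·1000) = 4/125 m
Superposition: y = Σ y_i = 118/3125 m ≈ 0.037760 m

y(4) = 118/3125 m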